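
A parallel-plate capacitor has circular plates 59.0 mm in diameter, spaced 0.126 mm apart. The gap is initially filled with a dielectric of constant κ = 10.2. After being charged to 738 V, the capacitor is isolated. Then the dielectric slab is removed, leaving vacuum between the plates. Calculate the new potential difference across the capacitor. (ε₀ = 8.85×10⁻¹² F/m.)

A = π(59.0/2 mm)² = 2.73×10⁻³ m².
Initially C₁ = κε₀A/d = 10.2 × 8.85×10⁻¹² × 2.73×10⁻³ / 1.26×10⁻⁴ = 1.96×10⁻⁹ F.
V₁ = 7.38×10² V.
Isolated ⇒ Q is held fixed. C₂ = 0.0980 C₁ and V = Q/C, so V₂/V₁ = C₁/C₂ = 10.2.
V₂ = 10.2 × 7.38×10² = 7.53×10³ V.

7.53 kV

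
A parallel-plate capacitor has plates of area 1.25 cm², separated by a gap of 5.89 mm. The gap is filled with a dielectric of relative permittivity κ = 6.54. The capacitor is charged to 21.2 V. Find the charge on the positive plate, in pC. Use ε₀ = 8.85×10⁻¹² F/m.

A = 1.25 cm² = 1.25×10⁻⁴ m².
C = κε₀A/d = 6.54 × 8.85×10⁻¹² × 1.25×10⁻⁴ / 5.89×10⁻³ = 1.23×10⁻¹² F.
Q = CV = 1.23×10⁻¹² × 21.2 = 2.60×10⁻¹¹ C.

26.0 pC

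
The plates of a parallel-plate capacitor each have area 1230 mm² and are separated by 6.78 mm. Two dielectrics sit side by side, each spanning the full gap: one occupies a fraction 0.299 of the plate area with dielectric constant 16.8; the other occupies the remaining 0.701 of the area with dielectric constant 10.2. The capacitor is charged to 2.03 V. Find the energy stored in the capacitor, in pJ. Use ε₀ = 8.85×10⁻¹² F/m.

A = 1230 mm² = 1.23×10⁻³ m².
Side-by-side slabs ⇒ two capacitors in parallel, each spanning the full gap.
C₁ = κ₁ε₀A₁/d = 16.8 × 8.85×10⁻¹² × 3.68×10⁻⁴ / 6.78×10⁻³ = 8.06×10⁻¹² F.
C₂ = κ₂ε₀A₂/d = 10.2 × 8.85×10⁻¹² × 8.62×10⁻⁴ / 6.78×10⁻³ = 1.15×10⁻¹¹ F.
C = C₁ + C₂ = 1.95×10⁻¹¹ F.
U = ½CV² = ½ × 1.95×10⁻¹¹ × (2.03)² = 4.03×10⁻¹¹ J.

40.3 pJ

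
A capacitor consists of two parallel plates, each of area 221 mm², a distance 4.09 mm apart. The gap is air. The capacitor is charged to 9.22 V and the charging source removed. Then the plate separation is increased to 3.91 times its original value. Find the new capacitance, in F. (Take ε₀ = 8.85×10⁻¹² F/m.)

C ≈ 1.22×10⁻¹³ F

A = 221 mm² = 2.21×10⁻⁴ m².
Initially C₁ = ε₀A/d = 8.85×10⁻¹² × 2.21×10⁻⁴ / 4.09×10⁻³ = 4.78×10⁻¹³ F.
C = ε₀A/d scales as 1/d, so C₂/C₁ = d₁/d₂ = 1/3.91 = 0.256.
C₂ = 0.256 × 4.78×10⁻¹³ = 1.22×10⁻¹³ F.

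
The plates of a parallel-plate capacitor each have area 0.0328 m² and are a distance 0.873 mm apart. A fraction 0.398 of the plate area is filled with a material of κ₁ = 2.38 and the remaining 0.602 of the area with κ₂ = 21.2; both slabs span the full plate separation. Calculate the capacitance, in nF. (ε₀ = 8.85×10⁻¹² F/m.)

C ≈ 4.56 nF

Side-by-side slabs ⇒ two capacitors in parallel, each spanning the full gap.
C₁ = κ₁ε₀A₁/d = 2.38 × 8.85×10⁻¹² × 1.31×10⁻² / 8.73×10⁻⁴ = 3.15×10⁻¹⁰ F.
C₂ = κ₂ε₀A₂/d = 21.2 × 8.85×10⁻¹² × 1.97×10⁻² / 8.73×10⁻⁴ = 4.24×10⁻⁹ F.
C = C₁ + C₂ = 4.56×10⁻⁹ F.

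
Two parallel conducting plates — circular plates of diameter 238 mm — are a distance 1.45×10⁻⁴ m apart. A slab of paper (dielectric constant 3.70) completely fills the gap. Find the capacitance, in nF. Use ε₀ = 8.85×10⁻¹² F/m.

C ≈ 10.0 nF

A = π(238/2 mm)² = 4.45×10⁻² m².
C = κε₀A/d = 3.70 × 8.85×10⁻¹² × 4.45×10⁻² / 1.45×10⁻⁴ = 1.00×10⁻⁸ F.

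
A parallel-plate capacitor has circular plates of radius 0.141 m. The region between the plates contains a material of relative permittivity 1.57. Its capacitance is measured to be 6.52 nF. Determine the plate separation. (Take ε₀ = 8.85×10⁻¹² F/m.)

A = π(0.141 m)² = 6.25×10⁻² m².
d = κε₀A/C = 1.57 × 8.85×10⁻¹² × 6.25×10⁻² / 6.52×10⁻⁹ = 1.33×10⁻⁴ m.

d ≈ 133 μm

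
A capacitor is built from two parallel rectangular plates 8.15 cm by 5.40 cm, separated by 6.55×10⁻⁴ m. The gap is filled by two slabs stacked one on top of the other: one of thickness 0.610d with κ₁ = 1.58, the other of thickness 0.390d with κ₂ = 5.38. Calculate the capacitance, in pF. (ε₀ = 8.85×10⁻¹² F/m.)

130 pF

A = 8.15 × 5.40 cm² = 4.40×10⁻³ m².
Stacked slabs ⇒ two capacitors in series, each with the full plate area.
C₁ = κ₁ε₀A/d₁ = 1.58 × 8.85×10⁻¹² × 4.40×10⁻³ / 4.00×10⁻⁴ = 1.54×10⁻¹⁰ F.
C₂ = κ₂ε₀A/d₂ = 5.38 × 8.85×10⁻¹² × 4.40×10⁻³ / 2.55×10⁻⁴ = 8.20×10⁻¹⁰ F.
C = (1/C₁ + 1/C₂)⁻¹ = 1.30×10⁻¹⁰ F.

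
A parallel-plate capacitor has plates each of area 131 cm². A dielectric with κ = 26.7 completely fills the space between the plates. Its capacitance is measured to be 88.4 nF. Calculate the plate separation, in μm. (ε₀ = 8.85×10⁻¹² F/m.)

A = 131 cm² = 1.31×10⁻² m².
d = κε₀A/C = 26.7 × 8.85×10⁻¹² × 1.31×10⁻² / 8.84×10⁻⁸ = 3.50×10⁻⁵ m.

35.0 μm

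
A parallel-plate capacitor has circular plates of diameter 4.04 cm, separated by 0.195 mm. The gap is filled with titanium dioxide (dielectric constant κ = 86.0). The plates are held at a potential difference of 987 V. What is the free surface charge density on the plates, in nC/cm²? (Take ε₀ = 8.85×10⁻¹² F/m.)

σ ≈ 385 nC/cm²

A = π(4.04/2 cm)² = 1.28×10⁻³ m².
C = κε₀A/d = 86.0 × 8.85×10⁻¹² × 1.28×10⁻³ / 1.95×10⁻⁴ = 5.00×10⁻⁹ F.
σ = Q/A = CV/A = 5.00×10⁻⁹ × 987 / 1.28×10⁻³ = 3.85×10⁻³ C/m².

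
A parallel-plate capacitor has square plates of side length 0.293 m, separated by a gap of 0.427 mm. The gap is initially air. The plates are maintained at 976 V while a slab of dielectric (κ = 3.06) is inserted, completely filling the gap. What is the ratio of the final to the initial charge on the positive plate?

3.06

Battery connected ⇒ V is held fixed.
C₂ = 3.06 C₁ and Q = CV, so Q₂/Q₁ = C₂/C₁ = 3.06.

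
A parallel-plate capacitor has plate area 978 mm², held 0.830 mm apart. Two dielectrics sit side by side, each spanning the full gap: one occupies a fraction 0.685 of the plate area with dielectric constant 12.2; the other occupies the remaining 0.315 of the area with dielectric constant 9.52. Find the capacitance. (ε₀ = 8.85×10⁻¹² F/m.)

C ≈ 118 pF

A = 978 mm² = 9.78×10⁻⁴ m².
Side-by-side slabs ⇒ two capacitors in parallel, each spanning the full gap.
C₁ = κ₁ε₀A₁/d = 12.2 × 8.85×10⁻¹² × 6.70×10⁻⁴ / 8.30×10⁻⁴ = 8.71×10⁻¹¹ F.
C₂ = κ₂ε₀A₂/d = 9.52 × 8.85×10⁻¹² × 3.08×10⁻⁴ / 8.30×10⁻⁴ = 3.13×10⁻¹¹ F.
C = C₁ + C₂ = 1.18×10⁻¹⁰ F.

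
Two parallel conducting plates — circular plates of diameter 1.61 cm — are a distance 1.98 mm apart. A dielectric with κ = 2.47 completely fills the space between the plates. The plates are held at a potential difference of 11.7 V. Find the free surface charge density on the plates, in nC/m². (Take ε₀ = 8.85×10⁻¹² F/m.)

129 nC/m²

A = π(1.61/2 cm)² = 2.04×10⁻⁴ m².
C = κε₀A/d = 2.47 × 8.85×10⁻¹² × 2.04×10⁻⁴ / 1.98×10⁻³ = 2.25×10⁻¹² F.
σ = Q/A = CV/A = 2.25×10⁻¹² × 11.7 / 2.04×10⁻⁴ = 1.29×10⁻⁷ C/m².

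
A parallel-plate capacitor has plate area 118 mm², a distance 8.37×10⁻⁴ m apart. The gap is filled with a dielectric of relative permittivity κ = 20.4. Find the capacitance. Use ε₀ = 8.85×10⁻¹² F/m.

A = 118 mm² = 1.18×10⁻⁴ m².
C = κε₀A/d = 20.4 × 8.85×10⁻¹² × 1.18×10⁻⁴ / 8.37×10⁻⁴ = 2.55×10⁻¹¹ F.

C ≈ 25.5 pF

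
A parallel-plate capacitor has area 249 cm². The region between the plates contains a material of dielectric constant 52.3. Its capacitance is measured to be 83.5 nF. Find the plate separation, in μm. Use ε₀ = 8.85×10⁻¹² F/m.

A = 249 cm² = 2.49×10⁻² m².
d = κε₀A/C = 52.3 × 8.85×10⁻¹² × 2.49×10⁻² / 8.35×10⁻⁸ = 1.38×10⁻⁴ m.

d ≈ 138 μm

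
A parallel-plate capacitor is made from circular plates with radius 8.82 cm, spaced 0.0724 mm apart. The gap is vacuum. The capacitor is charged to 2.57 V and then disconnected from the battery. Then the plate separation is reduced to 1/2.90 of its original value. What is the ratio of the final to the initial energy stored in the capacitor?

Isolated ⇒ Q is held fixed.
C₂ = 2.90 C₁ and U = Q²/(2C), so U₂/U₁ = C₁/C₂ = 0.345.

U₂/U₁ ≈ 0.345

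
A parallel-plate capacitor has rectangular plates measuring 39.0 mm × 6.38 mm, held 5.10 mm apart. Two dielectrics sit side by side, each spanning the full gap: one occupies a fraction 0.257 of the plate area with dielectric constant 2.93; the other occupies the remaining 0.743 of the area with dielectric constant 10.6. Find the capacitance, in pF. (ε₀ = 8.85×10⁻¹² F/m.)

C ≈ 3.73 pF

A = 39.0 × 6.38 mm² = 2.49×10⁻⁴ m².
Side-by-side slabs ⇒ two capacitors in parallel, each spanning the full gap.
C₁ = κ₁ε₀A₁/d = 2.93 × 8.85×10⁻¹² × 6.39×10⁻⁵ / 5.10×10⁻³ = 3.25×10⁻¹³ F.
C₂ = κ₂ε₀A₂/d = 10.6 × 8.85×10⁻¹² × 1.85×10⁻⁴ / 5.10×10⁻³ = 3.40×10⁻¹² F.
C = C₁ + C₂ = 3.73×10⁻¹² F.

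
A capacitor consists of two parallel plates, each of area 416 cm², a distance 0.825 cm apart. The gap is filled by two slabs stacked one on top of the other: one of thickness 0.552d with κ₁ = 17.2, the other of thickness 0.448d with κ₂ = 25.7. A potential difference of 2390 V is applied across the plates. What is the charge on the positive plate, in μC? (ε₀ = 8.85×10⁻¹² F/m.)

Q ≈ 2.15 μC

A = 416 cm² = 4.16×10⁻² m².
Stacked slabs ⇒ two capacitors in series, each with the full plate area.
C₁ = κ₁ε₀A/d₁ = 17.2 × 8.85×10⁻¹² × 4.16×10⁻² / 4.55×10⁻³ = 1.39×10⁻⁹ F.
C₂ = κ₂ε₀A/d₂ = 25.7 × 8.85×10⁻¹² × 4.16×10⁻² / 3.70×10⁻³ = 2.56×10⁻⁹ F.
C = (1/C₁ + 1/C₂)⁻¹ = 9.01×10⁻¹⁰ F.
Q = CV = 9.01×10⁻¹⁰ × 2390 = 2.15×10⁻⁶ C.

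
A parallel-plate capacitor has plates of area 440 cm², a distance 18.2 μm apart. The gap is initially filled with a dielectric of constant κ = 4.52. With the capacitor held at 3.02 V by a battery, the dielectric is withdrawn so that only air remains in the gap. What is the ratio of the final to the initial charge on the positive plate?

Battery connected ⇒ V is held fixed.
C₂ = 0.221 C₁ and Q = CV, so Q₂/Q₁ = C₂/C₁ = 0.221.

0.221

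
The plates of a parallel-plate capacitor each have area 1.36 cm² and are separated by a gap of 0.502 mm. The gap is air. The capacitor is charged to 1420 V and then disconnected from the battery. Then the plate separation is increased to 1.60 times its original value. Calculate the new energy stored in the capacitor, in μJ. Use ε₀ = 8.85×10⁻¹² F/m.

U ≈ 3.87 μJ

A = 1.36 cm² = 1.36×10⁻⁴ m².
Initially C₁ = ε₀A/d = 8.85×10⁻¹² × 1.36×10⁻⁴ / 5.02×10⁻⁴ = 2.40×10⁻¹² F.
U₁ = 2.42×10⁻⁶ J.
Isolated ⇒ Q is held fixed. C₂ = 0.625 C₁ and U = Q²/(2C), so U₂/U₁ = C₁/C₂ = 1.60.
U₂ = 1.60 × 2.42×10⁻⁶ = 3.87×10⁻⁶ J.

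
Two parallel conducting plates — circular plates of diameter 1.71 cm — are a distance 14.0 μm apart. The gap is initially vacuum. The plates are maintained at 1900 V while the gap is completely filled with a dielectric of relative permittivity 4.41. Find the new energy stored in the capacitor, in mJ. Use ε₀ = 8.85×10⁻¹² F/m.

U ≈ 1.16 mJ

A = π(1.71/2 cm)² = 2.30×10⁻⁴ m².
Initially C₁ = ε₀A/d = 8.85×10⁻¹² × 2.30×10⁻⁴ / 1.40×10⁻⁵ = 1.45×10⁻¹⁰ F.
U₁ = 2.62×10⁻⁴ J.
Battery connected ⇒ V is held fixed. C₂ = 4.41 C₁ and U = ½CV², so U₂/U₁ = C₂/C₁ = 4.41.
U₂ = 4.41 × 2.62×10⁻⁴ = 1.16×10⁻³ J.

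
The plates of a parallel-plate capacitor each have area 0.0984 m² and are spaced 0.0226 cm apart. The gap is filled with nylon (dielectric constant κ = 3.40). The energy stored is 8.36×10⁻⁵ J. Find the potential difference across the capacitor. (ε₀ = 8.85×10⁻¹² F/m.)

113 V

C = κε₀A/d = 3.40 × 8.85×10⁻¹² × 9.84×10⁻² / 2.26×10⁻⁴ = 1.31×10⁻⁸ F.
V = √(2U/C) = √(2 × 8.36×10⁻⁵ / 1.31×10⁻⁸) = 1.13×10² V.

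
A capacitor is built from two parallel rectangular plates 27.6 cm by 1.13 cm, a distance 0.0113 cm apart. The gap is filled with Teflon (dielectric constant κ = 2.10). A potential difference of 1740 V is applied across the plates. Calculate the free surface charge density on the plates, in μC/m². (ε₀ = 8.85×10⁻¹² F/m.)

286 μC/m²

A = 27.6 × 1.13 cm² = 3.12×10⁻³ m².
C = κε₀A/d = 2.10 × 8.85×10⁻¹² × 3.12×10⁻³ / 1.13×10⁻⁴ = 5.13×10⁻¹⁰ F.
σ = Q/A = CV/A = 5.13×10⁻¹⁰ × 1740 / 3.12×10⁻³ = 2.86×10⁻⁴ C/m².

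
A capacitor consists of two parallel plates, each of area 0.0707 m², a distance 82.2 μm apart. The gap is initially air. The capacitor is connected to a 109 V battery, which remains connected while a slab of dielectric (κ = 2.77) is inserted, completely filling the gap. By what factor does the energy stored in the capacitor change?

Battery connected ⇒ V is held fixed.
C₂ = 2.77 C₁ and U = ½CV², so U₂/U₁ = C₂/C₁ = 2.77.

2.77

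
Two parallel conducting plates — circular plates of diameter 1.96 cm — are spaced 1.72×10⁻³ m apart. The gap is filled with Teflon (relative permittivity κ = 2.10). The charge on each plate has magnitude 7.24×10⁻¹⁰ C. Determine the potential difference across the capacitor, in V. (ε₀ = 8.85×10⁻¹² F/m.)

A = π(1.96/2 cm)² = 3.02×10⁻⁴ m².
C = κε₀A/d = 2.10 × 8.85×10⁻¹² × 3.02×10⁻⁴ / 1.72×10⁻³ = 3.26×10⁻¹² F.
V = Q/C = 7.24×10⁻¹⁰ / 3.26×10⁻¹² = 2.22×10² V.

V ≈ 222 V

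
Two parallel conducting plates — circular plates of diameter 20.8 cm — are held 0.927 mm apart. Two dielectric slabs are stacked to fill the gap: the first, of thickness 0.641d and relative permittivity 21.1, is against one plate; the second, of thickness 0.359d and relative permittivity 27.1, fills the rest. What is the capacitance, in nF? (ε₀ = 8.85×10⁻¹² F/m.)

C ≈ 7.44 nF

A = π(20.8/2 cm)² = 3.40×10⁻² m².
Stacked slabs ⇒ two capacitors in series, each with the full plate area.
C₁ = κ₁ε₀A/d₁ = 21.1 × 8.85×10⁻¹² × 3.40×10⁻² / 5.94×10⁻⁴ = 1.07×10⁻⁸ F.
C₂ = κ₂ε₀A/d₂ = 27.1 × 8.85×10⁻¹² × 3.40×10⁻² / 3.33×10⁻⁴ = 2.45×10⁻⁸ F.
C = (1/C₁ + 1/C₂)⁻¹ = 7.44×10⁻⁹ F.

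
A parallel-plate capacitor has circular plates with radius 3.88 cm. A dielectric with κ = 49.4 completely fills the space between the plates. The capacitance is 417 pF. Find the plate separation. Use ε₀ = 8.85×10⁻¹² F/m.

A = π(3.88 cm)² = 4.73×10⁻³ m².
d = κε₀A/C = 49.4 × 8.85×10⁻¹² × 4.73×10⁻³ / 4.17×10⁻¹⁰ = 4.96×10⁻³ m.

d ≈ 4.96 mm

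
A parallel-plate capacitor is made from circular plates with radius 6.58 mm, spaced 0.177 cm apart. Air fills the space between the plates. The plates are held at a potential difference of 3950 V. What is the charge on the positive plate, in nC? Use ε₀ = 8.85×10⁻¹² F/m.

A = π(6.58 mm)² = 1.36×10⁻⁴ m².
C = ε₀A/d = 8.85×10⁻¹² × 1.36×10⁻⁴ / 1.77×10⁻³ = 6.80×10⁻¹³ F.
Q = CV = 6.80×10⁻¹³ × 3950 = 2.69×10⁻⁹ C.

2.69 nC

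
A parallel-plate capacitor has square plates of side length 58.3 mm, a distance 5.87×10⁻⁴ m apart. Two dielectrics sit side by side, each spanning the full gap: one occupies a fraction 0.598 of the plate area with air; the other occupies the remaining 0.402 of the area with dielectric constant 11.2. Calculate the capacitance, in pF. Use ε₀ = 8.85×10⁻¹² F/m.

C ≈ 261 pF

A = (58.3 mm)² = 3.40×10⁻³ m².
Side-by-side slabs ⇒ two capacitors in parallel, each spanning the full gap.
C₁ = κ₁ε₀A₁/d = 1.00 × 8.85×10⁻¹² × 2.03×10⁻³ / 5.87×10⁻⁴ = 3.06×10⁻¹¹ F.
C₂ = κ₂ε₀A₂/d = 11.2 × 8.85×10⁻¹² × 1.37×10⁻³ / 5.87×10⁻⁴ = 2.31×10⁻¹⁰ F.
C = C₁ + C₂ = 2.61×10⁻¹⁰ F.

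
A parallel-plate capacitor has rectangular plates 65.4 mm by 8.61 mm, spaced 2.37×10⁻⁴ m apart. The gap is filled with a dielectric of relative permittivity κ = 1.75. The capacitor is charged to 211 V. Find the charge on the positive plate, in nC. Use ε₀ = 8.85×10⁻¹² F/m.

Q ≈ 7.76 nC

A = 65.4 × 8.61 mm² = 5.63×10⁻⁴ m².
C = κε₀A/d = 1.75 × 8.85×10⁻¹² × 5.63×10⁻⁴ / 2.37×10⁻⁴ = 3.68×10⁻¹¹ F.
Q = CV = 3.68×10⁻¹¹ × 211 = 7.76×10⁻⁹ C.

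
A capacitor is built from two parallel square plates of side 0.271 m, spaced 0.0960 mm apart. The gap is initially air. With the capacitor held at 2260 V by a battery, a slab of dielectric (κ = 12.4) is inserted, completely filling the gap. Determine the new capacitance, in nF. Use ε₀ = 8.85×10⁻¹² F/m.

A = (0.271 m)² = 7.34×10⁻² m².
Initially C₁ = ε₀A/d = 8.85×10⁻¹² × 7.34×10⁻² / 9.60×10⁻⁵ = 6.77×10⁻⁹ F.
C = κε₀A/d scales with κ, so C₂/C₁ = κ = 12.4.
C₂ = 12.4 × 6.77×10⁻⁹ = 8.40×10⁻⁸ F.

84.0 nF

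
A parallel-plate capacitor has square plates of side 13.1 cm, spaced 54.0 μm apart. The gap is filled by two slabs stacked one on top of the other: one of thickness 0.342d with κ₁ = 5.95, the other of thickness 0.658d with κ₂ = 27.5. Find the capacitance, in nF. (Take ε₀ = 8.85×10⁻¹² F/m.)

34.5 nF

A = (13.1 cm)² = 1.72×10⁻² m².
Stacked slabs ⇒ two capacitors in series, each with the full plate area.
C₁ = κ₁ε₀A/d₁ = 5.95 × 8.85×10⁻¹² × 1.72×10⁻² / 1.85×10⁻⁵ = 4.89×10⁻⁸ F.
C₂ = κ₂ε₀A/d₂ = 27.5 × 8.85×10⁻¹² × 1.72×10⁻² / 3.55×10⁻⁵ = 1.18×10⁻⁷ F.
C = (1/C₁ + 1/C₂)⁻¹ = 3.45×10⁻⁸ F.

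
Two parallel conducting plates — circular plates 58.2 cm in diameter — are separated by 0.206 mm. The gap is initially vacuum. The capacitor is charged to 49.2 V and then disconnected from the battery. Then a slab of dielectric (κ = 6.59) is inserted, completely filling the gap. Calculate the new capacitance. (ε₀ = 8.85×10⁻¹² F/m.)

C ≈ 75.3 nF

A = π(58.2/2 cm)² = 0.266 m².
Initially C₁ = ε₀A/d = 8.85×10⁻¹² × 0.266 / 2.06×10⁻⁴ = 1.14×10⁻⁸ F.
C = κε₀A/d scales with κ, so C₂/C₁ = κ = 6.59.
C₂ = 6.59 × 1.14×10⁻⁸ = 7.53×10⁻⁸ F.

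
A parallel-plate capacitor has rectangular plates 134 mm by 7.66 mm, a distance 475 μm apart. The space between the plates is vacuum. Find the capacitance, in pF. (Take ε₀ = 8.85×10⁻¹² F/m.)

A = 134 × 7.66 mm² = 1.03×10⁻³ m².
C = ε₀A/d = 8.85×10⁻¹² × 1.03×10⁻³ / 4.75×10⁻⁴ = 1.91×10⁻¹¹ F.

C ≈ 19.1 pF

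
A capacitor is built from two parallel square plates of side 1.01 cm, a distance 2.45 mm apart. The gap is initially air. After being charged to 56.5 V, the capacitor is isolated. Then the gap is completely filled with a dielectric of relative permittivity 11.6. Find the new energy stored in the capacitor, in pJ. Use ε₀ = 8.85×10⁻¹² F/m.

A = (1.01 cm)² = 1.02×10⁻⁴ m².
Initially C₁ = ε₀A/d = 8.85×10⁻¹² × 1.02×10⁻⁴ / 2.45×10⁻³ = 3.68×10⁻¹³ F.
U₁ = 5.88×10⁻¹⁰ J.
Isolated ⇒ Q is held fixed. C₂ = 11.6 C₁ and U = Q²/(2C), so U₂/U₁ = C₁/C₂ = 0.0862.
U₂ = 0.0862 × 5.88×10⁻¹⁰ = 5.07×10⁻¹¹ J.

50.7 pJ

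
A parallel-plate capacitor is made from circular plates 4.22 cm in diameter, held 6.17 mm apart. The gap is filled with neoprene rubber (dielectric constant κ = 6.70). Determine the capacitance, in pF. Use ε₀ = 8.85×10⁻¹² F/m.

A = π(4.22/2 cm)² = 1.40×10⁻³ m².
C = κε₀A/d = 6.70 × 8.85×10⁻¹² × 1.40×10⁻³ / 6.17×10⁻³ = 1.34×10⁻¹¹ F.

C ≈ 13.4 pF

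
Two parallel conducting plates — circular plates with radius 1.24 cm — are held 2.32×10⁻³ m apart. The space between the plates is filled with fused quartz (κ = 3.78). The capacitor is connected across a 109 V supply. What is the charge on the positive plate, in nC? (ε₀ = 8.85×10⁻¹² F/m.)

A = π(1.24 cm)² = 4.83×10⁻⁴ m².
C = κε₀A/d = 3.78 × 8.85×10⁻¹² × 4.83×10⁻⁴ / 2.32×10⁻³ = 6.97×10⁻¹² F.
Q = CV = 6.97×10⁻¹² × 109 = 7.59×10⁻¹⁰ C.

Q ≈ 0.759 nC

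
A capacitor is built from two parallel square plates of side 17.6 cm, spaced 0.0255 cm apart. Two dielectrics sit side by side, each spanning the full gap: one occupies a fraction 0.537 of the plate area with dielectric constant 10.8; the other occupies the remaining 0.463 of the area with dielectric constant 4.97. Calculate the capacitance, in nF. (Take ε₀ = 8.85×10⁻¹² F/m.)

C ≈ 8.71 nF

A = (17.6 cm)² = 3.10×10⁻² m².
Side-by-side slabs ⇒ two capacitors in parallel, each spanning the full gap.
C₁ = κ₁ε₀A₁/d = 10.8 × 8.85×10⁻¹² × 1.66×10⁻² / 2.55×10⁻⁴ = 6.23×10⁻⁹ F.
C₂ = κ₂ε₀A₂/d = 4.97 × 8.85×10⁻¹² × 1.43×10⁻² / 2.55×10⁻⁴ = 2.47×10⁻⁹ F.
C = C₁ + C₂ = 8.71×10⁻⁹ F.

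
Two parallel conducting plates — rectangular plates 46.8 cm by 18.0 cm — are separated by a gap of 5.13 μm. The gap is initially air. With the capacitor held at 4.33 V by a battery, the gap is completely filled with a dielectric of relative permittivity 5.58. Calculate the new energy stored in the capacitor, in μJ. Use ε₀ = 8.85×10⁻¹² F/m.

A = 46.8 × 18.0 cm² = 8.42×10⁻² m².
Initially C₁ = ε₀A/d = 8.85×10⁻¹² × 8.42×10⁻² / 5.13×10⁻⁶ = 1.45×10⁻⁷ F.
U₁ = 1.36×10⁻⁶ J.
Battery connected ⇒ V is held fixed. C₂ = 5.58 C₁ and U = ½CV², so U₂/U₁ = C₂/C₁ = 5.58.
U₂ = 5.58 × 1.36×10⁻⁶ = 7.60×10⁻⁶ J.

U ≈ 7.60 μJ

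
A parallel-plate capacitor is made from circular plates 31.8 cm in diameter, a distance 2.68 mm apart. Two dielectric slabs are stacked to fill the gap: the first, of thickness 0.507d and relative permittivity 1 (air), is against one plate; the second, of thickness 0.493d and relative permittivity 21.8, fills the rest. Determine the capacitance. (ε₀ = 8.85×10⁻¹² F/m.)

A = π(31.8/2 cm)² = 7.94×10⁻² m².
Stacked slabs ⇒ two capacitors in series, each with the full plate area.
C₁ = κ₁ε₀A/d₁ = 1.00 × 8.85×10⁻¹² × 7.94×10⁻² / 1.36×10⁻³ = 5.17×10⁻¹⁰ F.
C₂ = κ₂ε₀A/d₂ = 21.8 × 8.85×10⁻¹² × 7.94×10⁻² / 1.32×10⁻³ = 1.16×10⁻⁸ F.
C = (1/C₁ + 1/C₂)⁻¹ = 4.95×10⁻¹⁰ F.

495 pF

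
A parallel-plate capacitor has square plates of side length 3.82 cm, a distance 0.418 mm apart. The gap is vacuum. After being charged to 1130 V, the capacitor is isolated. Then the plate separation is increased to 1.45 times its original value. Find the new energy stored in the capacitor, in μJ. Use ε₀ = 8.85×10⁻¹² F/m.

28.6 μJ

A = (3.82 cm)² = 1.46×10⁻³ m².
Initially C₁ = ε₀A/d = 8.85×10⁻¹² × 1.46×10⁻³ / 4.18×10⁻⁴ = 3.09×10⁻¹¹ F.
U₁ = 1.97×10⁻⁵ J.
Isolated ⇒ Q is held fixed. C₂ = 0.690 C₁ and U = Q²/(2C), so U₂/U₁ = C₁/C₂ = 1.45.
U₂ = 1.45 × 1.97×10⁻⁵ = 2.86×10⁻⁵ J.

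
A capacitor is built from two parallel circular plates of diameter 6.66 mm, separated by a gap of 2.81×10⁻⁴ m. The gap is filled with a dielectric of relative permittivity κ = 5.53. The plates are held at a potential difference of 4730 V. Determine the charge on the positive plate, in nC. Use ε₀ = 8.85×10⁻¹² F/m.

Q ≈ 28.7 nC

A = π(6.66/2 mm)² = 3.48×10⁻⁵ m².
C = κε₀A/d = 5.53 × 8.85×10⁻¹² × 3.48×10⁻⁵ / 2.81×10⁻⁴ = 6.07×10⁻¹² F.
Q = CV = 6.07×10⁻¹² × 4730 = 2.87×10⁻⁸ C.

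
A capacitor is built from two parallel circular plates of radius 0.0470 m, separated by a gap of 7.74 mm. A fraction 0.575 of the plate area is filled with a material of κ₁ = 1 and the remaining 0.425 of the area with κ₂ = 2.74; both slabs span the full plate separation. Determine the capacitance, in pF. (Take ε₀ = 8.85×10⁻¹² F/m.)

A = π(0.0470 m)² = 6.94×10⁻³ m².
Side-by-side slabs ⇒ two capacitors in parallel, each spanning the full gap.
C₁ = κ₁ε₀A₁/d = 1.00 × 8.85×10⁻¹² × 3.99×10⁻³ / 7.74×10⁻³ = 4.56×10⁻¹² F.
C₂ = κ₂ε₀A₂/d = 2.74 × 8.85×10⁻¹² × 2.95×10⁻³ / 7.74×10⁻³ = 9.24×10⁻¹² F.
C = C₁ + C₂ = 1.38×10⁻¹¹ F.

13.8 pF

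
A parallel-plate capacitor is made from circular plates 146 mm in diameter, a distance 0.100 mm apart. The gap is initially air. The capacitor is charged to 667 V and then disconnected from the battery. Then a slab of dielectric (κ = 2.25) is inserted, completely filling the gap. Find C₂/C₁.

C = κε₀A/d scales with κ, so C₂/C₁ = κ = 2.25.

C₂/C₁ ≈ 2.25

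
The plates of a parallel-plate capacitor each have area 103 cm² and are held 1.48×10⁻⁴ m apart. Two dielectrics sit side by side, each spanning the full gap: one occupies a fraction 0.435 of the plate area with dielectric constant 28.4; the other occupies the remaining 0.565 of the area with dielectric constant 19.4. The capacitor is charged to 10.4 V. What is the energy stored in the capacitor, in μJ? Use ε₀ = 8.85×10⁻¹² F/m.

U ≈ 0.777 μJ

A = 103 cm² = 1.03×10⁻² m².
Side-by-side slabs ⇒ two capacitors in parallel, each spanning the full gap.
C₁ = κ₁ε₀A₁/d = 28.4 × 8.85×10⁻¹² × 4.48×10⁻³ / 1.48×10⁻⁴ = 7.61×10⁻⁹ F.
C₂ = κ₂ε₀A₂/d = 19.4 × 8.85×10⁻¹² × 5.82×10⁻³ / 1.48×10⁻⁴ = 6.75×10⁻⁹ F.
C = C₁ + C₂ = 1.44×10⁻⁸ F.
U = ½CV² = ½ × 1.44×10⁻⁸ × (10.4)² = 7.77×10⁻⁷ J.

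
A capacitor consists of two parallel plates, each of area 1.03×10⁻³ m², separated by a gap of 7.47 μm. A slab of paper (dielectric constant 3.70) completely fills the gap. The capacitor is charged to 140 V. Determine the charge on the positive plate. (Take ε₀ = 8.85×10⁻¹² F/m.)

Q ≈ 0.632 μC

C = κε₀A/d = 3.70 × 8.85×10⁻¹² × 1.03×10⁻³ / 7.47×10⁻⁶ = 4.52×10⁻⁹ F.
Q = CV = 4.52×10⁻⁹ × 140 = 6.32×10⁻⁷ C.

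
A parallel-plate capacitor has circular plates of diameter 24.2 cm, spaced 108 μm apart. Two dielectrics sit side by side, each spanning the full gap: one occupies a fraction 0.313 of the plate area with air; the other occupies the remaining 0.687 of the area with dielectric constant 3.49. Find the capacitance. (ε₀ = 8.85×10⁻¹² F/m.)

C ≈ 10.2 nF

A = π(24.2/2 cm)² = 4.60×10⁻² m².
Side-by-side slabs ⇒ two capacitors in parallel, each spanning the full gap.
C₁ = κ₁ε₀A₁/d = 1.00 × 8.85×10⁻¹² × 1.44×10⁻² / 1.08×10⁻⁴ = 1.18×10⁻⁹ F.
C₂ = κ₂ε₀A₂/d = 3.49 × 8.85×10⁻¹² × 3.16×10⁻² / 1.08×10⁻⁴ = 9.04×10⁻⁹ F.
C = C₁ + C₂ = 1.02×10⁻⁸ F.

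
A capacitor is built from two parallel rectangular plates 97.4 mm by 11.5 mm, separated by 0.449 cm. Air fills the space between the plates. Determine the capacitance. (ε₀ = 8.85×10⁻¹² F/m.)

C ≈ 2.21 pF

A = 97.4 × 11.5 mm² = 1.12×10⁻³ m².
C = ε₀A/d = 8.85×10⁻¹² × 1.12×10⁻³ / 4.49×10⁻³ = 2.21×10⁻¹² F.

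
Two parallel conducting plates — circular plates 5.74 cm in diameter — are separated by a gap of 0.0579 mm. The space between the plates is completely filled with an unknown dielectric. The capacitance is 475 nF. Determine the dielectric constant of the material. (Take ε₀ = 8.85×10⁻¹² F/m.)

1201

A = π(5.74/2 cm)² = 2.59×10⁻³ m².
κ = Cd/(ε₀A) = 4.75×10⁻⁷ × 5.79×10⁻⁵ / (8.85×10⁻¹² × 2.59×10⁻³) = 1201.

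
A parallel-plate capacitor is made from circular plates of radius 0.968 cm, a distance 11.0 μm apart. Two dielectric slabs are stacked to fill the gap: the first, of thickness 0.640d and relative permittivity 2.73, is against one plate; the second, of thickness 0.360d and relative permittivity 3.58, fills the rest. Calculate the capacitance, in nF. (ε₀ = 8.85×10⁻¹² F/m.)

0.707 nF

A = π(0.968 cm)² = 2.94×10⁻⁴ m².
Stacked slabs ⇒ two capacitors in series, each with the full plate area.
C₁ = κ₁ε₀A/d₁ = 2.73 × 8.85×10⁻¹² × 2.94×10⁻⁴ / 7.04×10⁻⁶ = 1.01×10⁻⁹ F.
C₂ = κ₂ε₀A/d₂ = 3.58 × 8.85×10⁻¹² × 2.94×10⁻⁴ / 3.96×10⁻⁶ = 2.36×10⁻⁹ F.
C = (1/C₁ + 1/C₂)⁻¹ = 7.07×10⁻¹⁰ F.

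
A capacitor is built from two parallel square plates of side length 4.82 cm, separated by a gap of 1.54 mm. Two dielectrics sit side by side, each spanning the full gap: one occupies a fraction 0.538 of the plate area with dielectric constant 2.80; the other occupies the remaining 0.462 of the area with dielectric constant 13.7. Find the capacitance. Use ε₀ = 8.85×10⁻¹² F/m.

A = (4.82 cm)² = 2.32×10⁻³ m².
Side-by-side slabs ⇒ two capacitors in parallel, each spanning the full gap.
C₁ = κ₁ε₀A₁/d = 2.80 × 8.85×10⁻¹² × 1.25×10⁻³ / 1.54×10⁻³ = 2.01×10⁻¹¹ F.
C₂ = κ₂ε₀A₂/d = 13.7 × 8.85×10⁻¹² × 1.07×10⁻³ / 1.54×10⁻³ = 8.45×10⁻¹¹ F.
C = C₁ + C₂ = 1.05×10⁻¹⁰ F.

C ≈ 105 pF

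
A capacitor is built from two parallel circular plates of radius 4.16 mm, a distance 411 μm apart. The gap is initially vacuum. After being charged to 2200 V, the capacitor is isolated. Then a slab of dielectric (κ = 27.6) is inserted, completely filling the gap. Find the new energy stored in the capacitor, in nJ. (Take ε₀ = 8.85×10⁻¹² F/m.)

A = π(4.16 mm)² = 5.44×10⁻⁵ m².
Initially C₁ = ε₀A/d = 8.85×10⁻¹² × 5.44×10⁻⁵ / 4.11×10⁻⁴ = 1.17×10⁻¹² F.
U₁ = 2.83×10⁻⁶ J.
Isolated ⇒ Q is held fixed. C₂ = 27.6 C₁ and U = Q²/(2C), so U₂/U₁ = C₁/C₂ = 0.0362.
U₂ = 0.0362 × 2.83×10⁻⁶ = 1.03×10⁻⁷ J.

U ≈ 103 nJ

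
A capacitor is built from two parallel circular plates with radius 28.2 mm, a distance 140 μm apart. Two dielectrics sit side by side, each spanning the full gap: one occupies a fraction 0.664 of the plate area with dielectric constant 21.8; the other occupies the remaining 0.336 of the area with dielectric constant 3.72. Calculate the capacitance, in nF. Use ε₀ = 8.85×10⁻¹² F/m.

C ≈ 2.48 nF

A = π(28.2 mm)² = 2.50×10⁻³ m².
Side-by-side slabs ⇒ two capacitors in parallel, each spanning the full gap.
C₁ = κ₁ε₀A₁/d = 21.8 × 8.85×10⁻¹² × 1.66×10⁻³ / 1.40×10⁻⁴ = 2.29×10⁻⁹ F.
C₂ = κ₂ε₀A₂/d = 3.72 × 8.85×10⁻¹² × 8.39×10⁻⁴ / 1.40×10⁻⁴ = 1.97×10⁻¹⁰ F.
C = C₁ + C₂ = 2.48×10⁻⁹ F.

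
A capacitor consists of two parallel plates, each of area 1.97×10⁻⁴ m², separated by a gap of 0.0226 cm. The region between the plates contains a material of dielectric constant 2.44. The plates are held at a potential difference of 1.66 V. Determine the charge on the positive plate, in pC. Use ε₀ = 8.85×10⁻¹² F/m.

31.2 pC

C = κε₀A/d = 2.44 × 8.85×10⁻¹² × 1.97×10⁻⁴ / 2.26×10⁻⁴ = 1.88×10⁻¹¹ F.
Q = CV = 1.88×10⁻¹¹ × 1.66 = 3.12×10⁻¹¹ C.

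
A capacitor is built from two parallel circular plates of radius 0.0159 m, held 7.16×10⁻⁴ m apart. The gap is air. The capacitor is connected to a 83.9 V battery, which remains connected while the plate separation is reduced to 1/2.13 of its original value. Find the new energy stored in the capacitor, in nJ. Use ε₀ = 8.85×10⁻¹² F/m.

A = π(0.0159 m)² = 7.94×10⁻⁴ m².
Initially C₁ = ε₀A/d = 8.85×10⁻¹² × 7.94×10⁻⁴ / 7.16×10⁻⁴ = 9.82×10⁻¹² F.
U₁ = 3.46×10⁻⁸ J.
Battery connected ⇒ V is held fixed. C₂ = 2.13 C₁ and U = ½CV², so U₂/U₁ = C₂/C₁ = 2.13.
U₂ = 2.13 × 3.46×10⁻⁸ = 7.36×10⁻⁸ J.

73.6 nJ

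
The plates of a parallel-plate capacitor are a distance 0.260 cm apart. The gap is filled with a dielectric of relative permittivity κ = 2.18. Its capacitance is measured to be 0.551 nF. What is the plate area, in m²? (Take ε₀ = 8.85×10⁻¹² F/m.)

A ≈ 0.0743 m²

A = Cd/(κε₀) = 5.51×10⁻¹⁰ × 2.60×10⁻³ / (2.18 × 8.85×10⁻¹²) = 7.43×10⁻² m².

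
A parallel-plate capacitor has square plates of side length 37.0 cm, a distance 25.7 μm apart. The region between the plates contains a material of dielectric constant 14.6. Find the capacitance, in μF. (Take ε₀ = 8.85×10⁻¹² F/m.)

0.688 μF

A = (37.0 cm)² = 0.137 m².
C = κε₀A/d = 14.6 × 8.85×10⁻¹² × 0.137 / 2.57×10⁻⁵ = 6.88×10⁻⁷ F.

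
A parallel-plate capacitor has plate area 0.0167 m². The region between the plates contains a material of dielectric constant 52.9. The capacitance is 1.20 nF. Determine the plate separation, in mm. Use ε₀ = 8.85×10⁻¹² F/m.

d = κε₀A/C = 52.9 × 8.85×10⁻¹² × 1.67×10⁻² / 1.20×10⁻⁹ = 6.52×10⁻³ m.

6.52 mm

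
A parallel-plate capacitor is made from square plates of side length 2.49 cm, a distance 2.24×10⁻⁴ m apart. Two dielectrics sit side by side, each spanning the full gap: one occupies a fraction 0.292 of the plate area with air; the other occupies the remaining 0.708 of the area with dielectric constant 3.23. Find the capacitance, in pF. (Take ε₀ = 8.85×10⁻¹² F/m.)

A = (2.49 cm)² = 6.20×10⁻⁴ m².
Side-by-side slabs ⇒ two capacitors in parallel, each spanning the full gap.
C₁ = κ₁ε₀A₁/d = 1.00 × 8.85×10⁻¹² × 1.81×10⁻⁴ / 2.24×10⁻⁴ = 7.15×10⁻¹² F.
C₂ = κ₂ε₀A₂/d = 3.23 × 8.85×10⁻¹² × 4.39×10⁻⁴ / 2.24×10⁻⁴ = 5.60×10⁻¹¹ F.
C = C₁ + C₂ = 6.32×10⁻¹¹ F.

C ≈ 63.2 pF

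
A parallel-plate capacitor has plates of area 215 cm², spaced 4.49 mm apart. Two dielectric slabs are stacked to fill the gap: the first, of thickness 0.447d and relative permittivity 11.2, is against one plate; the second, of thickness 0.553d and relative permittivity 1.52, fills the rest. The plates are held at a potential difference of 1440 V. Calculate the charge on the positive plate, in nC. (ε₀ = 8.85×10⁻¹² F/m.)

Q ≈ 151 nC

A = 215 cm² = 2.15×10⁻² m².
Stacked slabs ⇒ two capacitors in series, each with the full plate area.
C₁ = κ₁ε₀A/d₁ = 11.2 × 8.85×10⁻¹² × 2.15×10⁻² / 2.01×10⁻³ = 1.06×10⁻⁹ F.
C₂ = κ₂ε₀A/d₂ = 1.52 × 8.85×10⁻¹² × 2.15×10⁻² / 2.48×10⁻³ = 1.16×10⁻¹⁰ F.
C = (1/C₁ + 1/C₂)⁻¹ = 1.05×10⁻¹⁰ F.
Q = CV = 1.05×10⁻¹⁰ × 1440 = 1.51×10⁻⁷ C.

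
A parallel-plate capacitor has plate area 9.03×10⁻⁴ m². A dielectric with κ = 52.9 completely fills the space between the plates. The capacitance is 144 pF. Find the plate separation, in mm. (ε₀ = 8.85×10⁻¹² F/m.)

d = κε₀A/C = 52.9 × 8.85×10⁻¹² × 9.03×10⁻⁴ / 1.44×10⁻¹⁰ = 2.94×10⁻³ m.

d ≈ 2.94 mm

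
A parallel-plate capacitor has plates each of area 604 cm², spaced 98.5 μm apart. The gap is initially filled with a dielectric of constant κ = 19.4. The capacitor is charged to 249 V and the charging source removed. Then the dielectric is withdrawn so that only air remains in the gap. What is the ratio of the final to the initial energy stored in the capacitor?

19.4

Isolated ⇒ Q is held fixed.
C₂ = 0.0515 C₁ and U = Q²/(2C), so U₂/U₁ = C₁/C₂ = 19.4.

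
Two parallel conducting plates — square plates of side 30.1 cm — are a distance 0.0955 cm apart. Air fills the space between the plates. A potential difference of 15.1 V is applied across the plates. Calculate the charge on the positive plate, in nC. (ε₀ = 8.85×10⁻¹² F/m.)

A = (30.1 cm)² = 9.06×10⁻² m².
C = ε₀A/d = 8.85×10⁻¹² × 9.06×10⁻² / 9.55×10⁻⁴ = 8.40×10⁻¹⁰ F.
Q = CV = 8.40×10⁻¹⁰ × 15.1 = 1.27×10⁻⁸ C.

Q ≈ 12.7 nC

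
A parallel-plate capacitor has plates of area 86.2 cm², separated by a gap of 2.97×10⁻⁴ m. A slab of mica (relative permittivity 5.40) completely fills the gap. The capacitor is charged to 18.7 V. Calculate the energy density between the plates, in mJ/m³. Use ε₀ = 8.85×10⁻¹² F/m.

E = V/d = 18.7 / 2.97×10⁻⁴ = 6.30×10⁴ V/m.
u = ½κε₀E² = ½ × 5.40 × 8.85×10⁻¹² × (6.30×10⁴)² = 9.47×10⁻² J/m³.

94.7 mJ/m³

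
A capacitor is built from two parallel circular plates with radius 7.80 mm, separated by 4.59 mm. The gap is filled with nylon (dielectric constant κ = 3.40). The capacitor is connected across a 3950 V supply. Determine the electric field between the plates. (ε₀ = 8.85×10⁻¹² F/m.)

0.861 MV/m

E = V/d = 3950 / 4.59×10⁻³ = 8.61×10⁵ V/m.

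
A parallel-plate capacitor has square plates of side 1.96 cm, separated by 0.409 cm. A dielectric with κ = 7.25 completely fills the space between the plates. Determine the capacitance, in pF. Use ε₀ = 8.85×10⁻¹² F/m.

A = (1.96 cm)² = 3.84×10⁻⁴ m².
C = κε₀A/d = 7.25 × 8.85×10⁻¹² × 3.84×10⁻⁴ / 4.09×10⁻³ = 6.03×10⁻¹² F.

C ≈ 6.03 pF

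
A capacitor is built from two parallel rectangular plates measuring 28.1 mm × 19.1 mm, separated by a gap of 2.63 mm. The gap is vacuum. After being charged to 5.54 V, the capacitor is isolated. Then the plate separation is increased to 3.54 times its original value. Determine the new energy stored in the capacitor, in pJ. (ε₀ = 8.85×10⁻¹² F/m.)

U ≈ 98.1 pJ

A = 28.1 × 19.1 mm² = 5.37×10⁻⁴ m².
Initially C₁ = ε₀A/d = 8.85×10⁻¹² × 5.37×10⁻⁴ / 2.63×10⁻³ = 1.81×10⁻¹² F.
U₁ = 2.77×10⁻¹¹ J.
Isolated ⇒ Q is held fixed. C₂ = 0.282 C₁ and U = Q²/(2C), so U₂/U₁ = C₁/C₂ = 3.54.
U₂ = 3.54 × 2.77×10⁻¹¹ = 9.81×10⁻¹¹ J.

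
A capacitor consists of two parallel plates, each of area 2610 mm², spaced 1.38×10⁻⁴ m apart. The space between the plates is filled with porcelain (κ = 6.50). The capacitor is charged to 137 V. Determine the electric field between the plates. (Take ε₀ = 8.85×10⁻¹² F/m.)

E = V/d = 137 / 1.38×10⁻⁴ = 9.93×10⁵ V/m.

0.993 MV/m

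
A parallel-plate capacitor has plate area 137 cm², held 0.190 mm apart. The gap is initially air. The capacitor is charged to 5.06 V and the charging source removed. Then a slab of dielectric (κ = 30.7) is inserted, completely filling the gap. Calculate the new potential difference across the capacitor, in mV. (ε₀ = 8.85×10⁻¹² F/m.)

V ≈ 165 mV

A = 137 cm² = 1.37×10⁻² m².
Initially C₁ = ε₀A/d = 8.85×10⁻¹² × 1.37×10⁻² / 1.90×10⁻⁴ = 6.38×10⁻¹⁰ F.
V₁ = 5.06 V.
Isolated ⇒ Q is held fixed. C₂ = 30.7 C₁ and V = Q/C, so V₂/V₁ = C₁/C₂ = 0.0326.
V₂ = 0.0326 × 5.06 = 0.165 V.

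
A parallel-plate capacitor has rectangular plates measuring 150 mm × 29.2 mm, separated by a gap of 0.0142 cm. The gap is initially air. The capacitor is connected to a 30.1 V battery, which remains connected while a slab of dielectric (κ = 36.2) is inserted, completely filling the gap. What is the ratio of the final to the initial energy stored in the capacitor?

U₂/U₁ ≈ 36.2

Battery connected ⇒ V is held fixed.
C₂ = 36.2 C₁ and U = ½CV², so U₂/U₁ = C₂/C₁ = 36.2.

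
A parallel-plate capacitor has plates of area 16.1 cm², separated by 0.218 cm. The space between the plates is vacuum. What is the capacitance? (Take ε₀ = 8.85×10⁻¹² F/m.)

C ≈ 6.54 pF

A = 16.1 cm² = 1.61×10⁻³ m².
C = ε₀A/d = 8.85×10⁻¹² × 1.61×10⁻³ / 2.18×10⁻³ = 6.54×10⁻¹² F.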